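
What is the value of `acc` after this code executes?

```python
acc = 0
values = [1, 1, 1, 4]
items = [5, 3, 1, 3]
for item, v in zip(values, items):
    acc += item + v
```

Let's trace through this code step by step.

Initialize: acc = 0
Initialize: values = [1, 1, 1, 4]
Initialize: items = [5, 3, 1, 3]
Entering loop: for item, v in zip(values, items):

After execution: acc = 19
19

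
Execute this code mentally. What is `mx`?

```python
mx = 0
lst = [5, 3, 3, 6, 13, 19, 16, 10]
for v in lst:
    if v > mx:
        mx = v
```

Let's trace through this code step by step.

Initialize: mx = 0
Initialize: lst = [5, 3, 3, 6, 13, 19, 16, 10]
Entering loop: for v in lst:

After execution: mx = 19
19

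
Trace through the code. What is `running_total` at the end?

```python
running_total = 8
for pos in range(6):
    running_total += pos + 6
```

Let's trace through this code step by step.

Initialize: running_total = 8
Entering loop: for pos in range(6):

After execution: running_total = 59
59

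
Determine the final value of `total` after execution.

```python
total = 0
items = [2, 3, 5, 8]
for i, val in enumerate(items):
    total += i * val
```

Let's trace through this code step by step.

Initialize: total = 0
Initialize: items = [2, 3, 5, 8]
Entering loop: for i, val in enumerate(items):

After execution: total = 37
37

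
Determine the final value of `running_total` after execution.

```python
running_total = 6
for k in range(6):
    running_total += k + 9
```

Let's trace through this code step by step.

Initialize: running_total = 6
Entering loop: for k in range(6):

After execution: running_total = 75
75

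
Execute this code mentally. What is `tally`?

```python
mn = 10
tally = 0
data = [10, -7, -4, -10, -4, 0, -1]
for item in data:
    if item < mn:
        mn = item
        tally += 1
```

Let's trace through this code step by step.

Initialize: mn = 10
Initialize: tally = 0
Initialize: data = [10, -7, -4, -10, -4, 0, -1]
Entering loop: for item in data:

After execution: tally = 2
2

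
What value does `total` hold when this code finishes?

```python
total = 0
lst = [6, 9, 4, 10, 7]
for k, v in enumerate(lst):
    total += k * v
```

Let's trace through this code step by step.

Initialize: total = 0
Initialize: lst = [6, 9, 4, 10, 7]
Entering loop: for k, v in enumerate(lst):

After execution: total = 75
75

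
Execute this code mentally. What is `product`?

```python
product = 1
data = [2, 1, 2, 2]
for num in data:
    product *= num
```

Let's trace through this code step by step.

Initialize: product = 1
Initialize: data = [2, 1, 2, 2]
Entering loop: for num in data:

After execution: product = 8
8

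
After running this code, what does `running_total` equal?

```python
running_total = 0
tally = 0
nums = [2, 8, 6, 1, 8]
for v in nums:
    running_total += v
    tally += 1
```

Let's trace through this code step by step.

Initialize: running_total = 0
Initialize: tally = 0
Initialize: nums = [2, 8, 6, 1, 8]
Entering loop: for v in nums:

After execution: running_total = 25
25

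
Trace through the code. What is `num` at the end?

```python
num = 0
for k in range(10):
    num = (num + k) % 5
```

Let's trace through this code step by step.

Initialize: num = 0
Entering loop: for k in range(10):

After execution: num = 0
0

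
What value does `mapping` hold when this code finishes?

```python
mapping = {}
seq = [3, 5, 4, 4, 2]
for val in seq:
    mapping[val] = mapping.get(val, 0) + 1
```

Let's trace through this code step by step.

Initialize: mapping = {}
Initialize: seq = [3, 5, 4, 4, 2]
Entering loop: for val in seq:

After execution: mapping = {3: 1, 5: 1, 4: 2, 2: 1}
{3: 1, 5: 1, 4: 2, 2: 1}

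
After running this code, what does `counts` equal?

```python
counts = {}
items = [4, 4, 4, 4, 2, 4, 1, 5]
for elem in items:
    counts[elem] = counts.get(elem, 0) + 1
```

Let's trace through this code step by step.

Initialize: counts = {}
Initialize: items = [4, 4, 4, 4, 2, 4, 1, 5]
Entering loop: for elem in items:

After execution: counts = {4: 5, 2: 1, 1: 1, 5: 1}
{4: 5, 2: 1, 1: 1, 5: 1}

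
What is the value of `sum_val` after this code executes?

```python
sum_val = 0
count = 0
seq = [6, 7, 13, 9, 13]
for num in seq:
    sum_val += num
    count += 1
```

Let's trace through this code step by step.

Initialize: sum_val = 0
Initialize: count = 0
Initialize: seq = [6, 7, 13, 9, 13]
Entering loop: for num in seq:

After execution: sum_val = 48
48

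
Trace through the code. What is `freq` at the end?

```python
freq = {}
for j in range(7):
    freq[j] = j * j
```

Let's trace through this code step by step.

Initialize: freq = {}
Entering loop: for j in range(7):

After execution: freq = {0: 0, 1: 1, 2: 4, 3: 9, 4: 16, 5: 25, 6: 36}
{0: 0, 1: 1, 2: 4, 3: 9, 4: 16, 5: 25, 6: 36}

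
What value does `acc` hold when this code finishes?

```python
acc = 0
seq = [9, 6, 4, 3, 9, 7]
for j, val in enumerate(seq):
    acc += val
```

Let's trace through this code step by step.

Initialize: acc = 0
Initialize: seq = [9, 6, 4, 3, 9, 7]
Entering loop: for j, val in enumerate(seq):

After execution: acc = 38
38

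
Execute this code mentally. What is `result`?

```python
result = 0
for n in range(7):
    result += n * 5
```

Let's trace through this code step by step.

Initialize: result = 0
Entering loop: for n in range(7):

After execution: result = 105
105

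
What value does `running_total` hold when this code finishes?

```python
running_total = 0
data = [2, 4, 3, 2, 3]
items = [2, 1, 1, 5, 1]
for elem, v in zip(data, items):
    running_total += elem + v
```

Let's trace through this code step by step.

Initialize: running_total = 0
Initialize: data = [2, 4, 3, 2, 3]
Initialize: items = [2, 1, 1, 5, 1]
Entering loop: for elem, v in zip(data, items):

After execution: running_total = 24
24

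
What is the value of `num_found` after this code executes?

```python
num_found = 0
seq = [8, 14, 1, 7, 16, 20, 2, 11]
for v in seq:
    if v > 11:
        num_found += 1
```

Let's trace through this code step by step.

Initialize: num_found = 0
Initialize: seq = [8, 14, 1, 7, 16, 20, 2, 11]
Entering loop: for v in seq:

After execution: num_found = 3
3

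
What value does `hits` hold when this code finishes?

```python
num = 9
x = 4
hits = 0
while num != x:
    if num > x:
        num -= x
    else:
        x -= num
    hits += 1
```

Let's trace through this code step by step.

Initialize: num = 9
Initialize: x = 4
Initialize: hits = 0
Entering loop: while num != x:

After execution: hits = 5
5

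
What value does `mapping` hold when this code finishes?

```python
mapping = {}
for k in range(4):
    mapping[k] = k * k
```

Let's trace through this code step by step.

Initialize: mapping = {}
Entering loop: for k in range(4):

After execution: mapping = {0: 0, 1: 1, 2: 4, 3: 9}
{0: 0, 1: 1, 2: 4, 3: 9}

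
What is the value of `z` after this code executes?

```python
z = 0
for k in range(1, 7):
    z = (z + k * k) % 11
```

Let's trace through this code step by step.

Initialize: z = 0
Entering loop: for k in range(1, 7):

After execution: z = 3
3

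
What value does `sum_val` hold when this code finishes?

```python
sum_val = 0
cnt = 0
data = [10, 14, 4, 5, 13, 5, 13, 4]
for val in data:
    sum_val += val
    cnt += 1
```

Let's trace through this code step by step.

Initialize: sum_val = 0
Initialize: cnt = 0
Initialize: data = [10, 14, 4, 5, 13, 5, 13, 4]
Entering loop: for val in data:

After execution: sum_val = 68
68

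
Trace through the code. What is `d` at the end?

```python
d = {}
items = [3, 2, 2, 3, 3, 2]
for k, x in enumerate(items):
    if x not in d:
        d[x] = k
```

Let's trace through this code step by step.

Initialize: d = {}
Initialize: items = [3, 2, 2, 3, 3, 2]
Entering loop: for k, x in enumerate(items):

After execution: d = {3: 0, 2: 1}
{3: 0, 2: 1}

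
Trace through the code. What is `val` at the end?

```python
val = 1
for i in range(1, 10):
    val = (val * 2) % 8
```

Let's trace through this code step by step.

Initialize: val = 1
Entering loop: for i in range(1, 10):

After execution: val = 0
0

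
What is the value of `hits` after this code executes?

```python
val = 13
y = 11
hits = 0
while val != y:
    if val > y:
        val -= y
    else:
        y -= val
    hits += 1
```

Let's trace through this code step by step.

Initialize: val = 13
Initialize: y = 11
Initialize: hits = 0
Entering loop: while val != y:

After execution: hits = 7
7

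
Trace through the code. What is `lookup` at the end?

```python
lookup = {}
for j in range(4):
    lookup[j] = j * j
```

Let's trace through this code step by step.

Initialize: lookup = {}
Entering loop: for j in range(4):

After execution: lookup = {0: 0, 1: 1, 2: 4, 3: 9}
{0: 0, 1: 1, 2: 4, 3: 9}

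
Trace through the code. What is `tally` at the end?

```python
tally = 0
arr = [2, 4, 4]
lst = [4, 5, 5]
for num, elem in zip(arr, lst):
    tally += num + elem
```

Let's trace through this code step by step.

Initialize: tally = 0
Initialize: arr = [2, 4, 4]
Initialize: lst = [4, 5, 5]
Entering loop: for num, elem in zip(arr, lst):

After execution: tally = 24
24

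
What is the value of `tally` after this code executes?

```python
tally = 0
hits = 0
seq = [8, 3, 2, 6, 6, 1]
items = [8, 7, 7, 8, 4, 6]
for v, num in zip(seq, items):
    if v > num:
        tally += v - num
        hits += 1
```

Let's trace through this code step by step.

Initialize: tally = 0
Initialize: hits = 0
Initialize: seq = [8, 3, 2, 6, 6, 1]
Initialize: items = [8, 7, 7, 8, 4, 6]
Entering loop: for v, num in zip(seq, items):

After execution: tally = 2
2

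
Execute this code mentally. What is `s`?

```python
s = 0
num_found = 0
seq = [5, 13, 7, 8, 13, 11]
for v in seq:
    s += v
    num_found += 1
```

Let's trace through this code step by step.

Initialize: s = 0
Initialize: num_found = 0
Initialize: seq = [5, 13, 7, 8, 13, 11]
Entering loop: for v in seq:

After execution: s = 57
57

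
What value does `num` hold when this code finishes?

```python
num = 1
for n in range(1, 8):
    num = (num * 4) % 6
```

Let's trace through this code step by step.

Initialize: num = 1
Entering loop: for n in range(1, 8):

After execution: num = 4
4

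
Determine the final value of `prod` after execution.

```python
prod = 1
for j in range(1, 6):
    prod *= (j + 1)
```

Let's trace through this code step by step.

Initialize: prod = 1
Entering loop: for j in range(1, 6):

After execution: prod = 720
720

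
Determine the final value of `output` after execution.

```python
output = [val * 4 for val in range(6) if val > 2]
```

Let's trace through this code step by step.

Initialize: output = [val * 4 for val in range(6) if val > 2]

After execution: output = [12, 16, 20]
[12, 16, 20]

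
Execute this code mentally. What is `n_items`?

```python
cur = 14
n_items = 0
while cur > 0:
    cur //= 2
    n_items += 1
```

Let's trace through this code step by step.

Initialize: cur = 14
Initialize: n_items = 0
Entering loop: while cur > 0:

After execution: n_items = 4
4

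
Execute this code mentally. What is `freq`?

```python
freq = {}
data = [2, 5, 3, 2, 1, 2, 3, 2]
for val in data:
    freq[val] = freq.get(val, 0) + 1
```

Let's trace through this code step by step.

Initialize: freq = {}
Initialize: data = [2, 5, 3, 2, 1, 2, 3, 2]
Entering loop: for val in data:

After execution: freq = {2: 4, 5: 1, 3: 2, 1: 1}
{2: 4, 5: 1, 3: 2, 1: 1}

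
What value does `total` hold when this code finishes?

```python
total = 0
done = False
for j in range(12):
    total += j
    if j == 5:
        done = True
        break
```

Let's trace through this code step by step.

Initialize: total = 0
Initialize: done = False
Entering loop: for j in range(12):

After execution: total = 15
15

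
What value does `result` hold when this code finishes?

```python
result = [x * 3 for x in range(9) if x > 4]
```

Let's trace through this code step by step.

Initialize: result = [x * 3 for x in range(9) if x > 4]

After execution: result = [15, 18, 21, 24]
[15, 18, 21, 24]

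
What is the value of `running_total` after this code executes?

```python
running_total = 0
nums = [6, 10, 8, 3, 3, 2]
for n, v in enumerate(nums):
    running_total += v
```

Let's trace through this code step by step.

Initialize: running_total = 0
Initialize: nums = [6, 10, 8, 3, 3, 2]
Entering loop: for n, v in enumerate(nums):

After execution: running_total = 32
32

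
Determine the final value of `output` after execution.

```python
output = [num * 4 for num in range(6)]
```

Let's trace through this code step by step.

Initialize: output = [num * 4 for num in range(6)]

After execution: output = [0, 4, 8, 12, 16, 20]
[0, 4, 8, 12, 16, 20]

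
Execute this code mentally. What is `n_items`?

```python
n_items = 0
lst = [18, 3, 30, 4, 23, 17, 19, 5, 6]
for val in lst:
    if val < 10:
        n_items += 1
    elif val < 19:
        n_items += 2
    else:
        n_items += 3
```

Let's trace through this code step by step.

Initialize: n_items = 0
Initialize: lst = [18, 3, 30, 4, 23, 17, 19, 5, 6]
Entering loop: for val in lst:

After execution: n_items = 17
17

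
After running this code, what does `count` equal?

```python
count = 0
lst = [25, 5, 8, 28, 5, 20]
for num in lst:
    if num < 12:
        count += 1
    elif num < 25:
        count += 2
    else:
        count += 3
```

Let's trace through this code step by step.

Initialize: count = 0
Initialize: lst = [25, 5, 8, 28, 5, 20]
Entering loop: for num in lst:

After execution: count = 11
11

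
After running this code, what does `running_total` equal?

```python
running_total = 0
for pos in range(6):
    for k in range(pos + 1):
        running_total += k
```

Let's trace through this code step by step.

Initialize: running_total = 0
Entering loop: for pos in range(6):

After execution: running_total = 35
35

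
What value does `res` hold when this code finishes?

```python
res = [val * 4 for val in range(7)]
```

Let's trace through this code step by step.

Initialize: res = [val * 4 for val in range(7)]

After execution: res = [0, 4, 8, 12, 16, 20, 24]
[0, 4, 8, 12, 16, 20, 24]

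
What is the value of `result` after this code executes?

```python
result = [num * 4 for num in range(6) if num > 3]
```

Let's trace through this code step by step.

Initialize: result = [num * 4 for num in range(6) if num > 3]

After execution: result = [16, 20]
[16, 20]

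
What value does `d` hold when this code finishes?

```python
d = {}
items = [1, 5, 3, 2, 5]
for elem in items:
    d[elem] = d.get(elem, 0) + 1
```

Let's trace through this code step by step.

Initialize: d = {}
Initialize: items = [1, 5, 3, 2, 5]
Entering loop: for elem in items:

After execution: d = {1: 1, 5: 2, 3: 1, 2: 1}
{1: 1, 5: 2, 3: 1, 2: 1}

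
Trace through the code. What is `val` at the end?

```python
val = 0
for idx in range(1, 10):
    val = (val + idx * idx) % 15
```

Let's trace through this code step by step.

Initialize: val = 0
Entering loop: for idx in range(1, 10):

After execution: val = 0
0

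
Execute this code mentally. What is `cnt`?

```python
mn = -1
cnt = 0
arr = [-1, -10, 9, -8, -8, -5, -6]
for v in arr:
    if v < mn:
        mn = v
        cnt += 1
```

Let's trace through this code step by step.

Initialize: mn = -1
Initialize: cnt = 0
Initialize: arr = [-1, -10, 9, -8, -8, -5, -6]
Entering loop: for v in arr:

After execution: cnt = 1
1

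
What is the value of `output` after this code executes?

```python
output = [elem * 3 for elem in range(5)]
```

Let's trace through this code step by step.

Initialize: output = [elem * 3 for elem in range(5)]

After execution: output = [0, 3, 6, 9, 12]
[0, 3, 6, 9, 12]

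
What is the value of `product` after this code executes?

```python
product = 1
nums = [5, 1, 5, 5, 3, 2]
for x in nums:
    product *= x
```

Let's trace through this code step by step.

Initialize: product = 1
Initialize: nums = [5, 1, 5, 5, 3, 2]
Entering loop: for x in nums:

After execution: product = 750
750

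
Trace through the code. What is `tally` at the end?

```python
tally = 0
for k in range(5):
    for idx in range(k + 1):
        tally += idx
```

Let's trace through this code step by step.

Initialize: tally = 0
Entering loop: for k in range(5):

After execution: tally = 20
20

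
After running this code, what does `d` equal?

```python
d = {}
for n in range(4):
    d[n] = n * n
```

Let's trace through this code step by step.

Initialize: d = {}
Entering loop: for n in range(4):

After execution: d = {0: 0, 1: 1, 2: 4, 3: 9}
{0: 0, 1: 1, 2: 4, 3: 9}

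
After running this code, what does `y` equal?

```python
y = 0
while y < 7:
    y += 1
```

Let's trace through this code step by step.

Initialize: y = 0
Entering loop: while y < 7:

After execution: y = 7
7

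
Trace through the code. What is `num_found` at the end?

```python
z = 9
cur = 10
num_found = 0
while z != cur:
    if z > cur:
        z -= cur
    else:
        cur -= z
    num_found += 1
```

Let's trace through this code step by step.

Initialize: z = 9
Initialize: cur = 10
Initialize: num_found = 0
Entering loop: while z != cur:

After execution: num_found = 9
9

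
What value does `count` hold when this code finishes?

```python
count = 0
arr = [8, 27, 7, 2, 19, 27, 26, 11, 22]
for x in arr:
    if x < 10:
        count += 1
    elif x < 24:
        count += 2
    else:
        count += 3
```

Let's trace through this code step by step.

Initialize: count = 0
Initialize: arr = [8, 27, 7, 2, 19, 27, 26, 11, 22]
Entering loop: for x in arr:

After execution: count = 18
18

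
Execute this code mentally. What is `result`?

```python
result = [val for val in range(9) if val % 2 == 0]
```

Let's trace through this code step by step.

Initialize: result = [val for val in range(9) if val % 2 == 0]

After execution: result = [0, 2, 4, 6, 8]
[0, 2, 4, 6, 8]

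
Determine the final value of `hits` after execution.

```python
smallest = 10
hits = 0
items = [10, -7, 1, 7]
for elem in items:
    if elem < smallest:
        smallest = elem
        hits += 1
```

Let's trace through this code step by step.

Initialize: smallest = 10
Initialize: hits = 0
Initialize: items = [10, -7, 1, 7]
Entering loop: for elem in items:

After execution: hits = 1
1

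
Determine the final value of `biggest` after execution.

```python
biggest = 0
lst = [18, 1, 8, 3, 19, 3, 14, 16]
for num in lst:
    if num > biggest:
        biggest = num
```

Let's trace through this code step by step.

Initialize: biggest = 0
Initialize: lst = [18, 1, 8, 3, 19, 3, 14, 16]
Entering loop: for num in lst:

After execution: biggest = 19
19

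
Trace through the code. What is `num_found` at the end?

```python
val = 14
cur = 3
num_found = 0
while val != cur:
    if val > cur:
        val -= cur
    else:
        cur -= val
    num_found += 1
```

Let's trace through this code step by step.

Initialize: val = 14
Initialize: cur = 3
Initialize: num_found = 0
Entering loop: while val != cur:

After execution: num_found = 6
6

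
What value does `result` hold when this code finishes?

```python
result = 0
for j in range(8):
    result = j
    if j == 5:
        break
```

Let's trace through this code step by step.

Initialize: result = 0
Entering loop: for j in range(8):

After execution: result = 5
5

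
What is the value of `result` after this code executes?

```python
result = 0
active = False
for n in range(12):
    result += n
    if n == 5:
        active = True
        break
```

Let's trace through this code step by step.

Initialize: result = 0
Initialize: active = False
Entering loop: for n in range(12):

After execution: result = 15
15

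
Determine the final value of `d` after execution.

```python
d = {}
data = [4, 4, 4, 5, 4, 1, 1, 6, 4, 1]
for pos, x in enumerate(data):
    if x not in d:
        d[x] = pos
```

Let's trace through this code step by step.

Initialize: d = {}
Initialize: data = [4, 4, 4, 5, 4, 1, 1, 6, 4, 1]
Entering loop: for pos, x in enumerate(data):

After execution: d = {4: 0, 5: 3, 1: 5, 6: 7}
{4: 0, 5: 3, 1: 5, 6: 7}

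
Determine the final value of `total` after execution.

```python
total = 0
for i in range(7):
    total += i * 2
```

Let's trace through this code step by step.

Initialize: total = 0
Entering loop: for i in range(7):

After execution: total = 42
42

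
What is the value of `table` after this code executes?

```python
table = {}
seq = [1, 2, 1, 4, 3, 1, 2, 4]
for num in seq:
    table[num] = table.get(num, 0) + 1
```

Let's trace through this code step by step.

Initialize: table = {}
Initialize: seq = [1, 2, 1, 4, 3, 1, 2, 4]
Entering loop: for num in seq:

After execution: table = {1: 3, 2: 2, 4: 2, 3: 1}
{1: 3, 2: 2, 4: 2, 3: 1}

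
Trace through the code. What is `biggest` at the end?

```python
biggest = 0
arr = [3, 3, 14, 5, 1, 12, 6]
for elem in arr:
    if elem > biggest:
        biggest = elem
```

Let's trace through this code step by step.

Initialize: biggest = 0
Initialize: arr = [3, 3, 14, 5, 1, 12, 6]
Entering loop: for elem in arr:

After execution: biggest = 14
14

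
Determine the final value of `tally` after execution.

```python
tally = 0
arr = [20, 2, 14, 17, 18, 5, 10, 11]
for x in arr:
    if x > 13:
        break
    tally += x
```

Let's trace through this code step by step.

Initialize: tally = 0
Initialize: arr = [20, 2, 14, 17, 18, 5, 10, 11]
Entering loop: for x in arr:

After execution: tally = 0
0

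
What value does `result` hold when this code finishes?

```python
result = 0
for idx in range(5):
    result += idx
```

Let's trace through this code step by step.

Initialize: result = 0
Entering loop: for idx in range(5):

After execution: result = 10
10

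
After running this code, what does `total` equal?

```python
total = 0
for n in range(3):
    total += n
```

Let's trace through this code step by step.

Initialize: total = 0
Entering loop: for n in range(3):

After execution: total = 3
3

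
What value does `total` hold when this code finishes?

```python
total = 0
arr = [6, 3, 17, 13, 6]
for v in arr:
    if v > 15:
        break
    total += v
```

Let's trace through this code step by step.

Initialize: total = 0
Initialize: arr = [6, 3, 17, 13, 6]
Entering loop: for v in arr:

After execution: total = 9
9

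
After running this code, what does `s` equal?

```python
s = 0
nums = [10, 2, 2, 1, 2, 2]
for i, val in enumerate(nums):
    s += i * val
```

Let's trace through this code step by step.

Initialize: s = 0
Initialize: nums = [10, 2, 2, 1, 2, 2]
Entering loop: for i, val in enumerate(nums):

After execution: s = 27
27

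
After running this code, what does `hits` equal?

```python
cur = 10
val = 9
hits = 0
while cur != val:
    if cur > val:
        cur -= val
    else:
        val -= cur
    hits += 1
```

Let's trace through this code step by step.

Initialize: cur = 10
Initialize: val = 9
Initialize: hits = 0
Entering loop: while cur != val:

After execution: hits = 9
9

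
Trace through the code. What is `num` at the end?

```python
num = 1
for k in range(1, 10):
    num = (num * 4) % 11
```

Let's trace through this code step by step.

Initialize: num = 1
Entering loop: for k in range(1, 10):

After execution: num = 3
3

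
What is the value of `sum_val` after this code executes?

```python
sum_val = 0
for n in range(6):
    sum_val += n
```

Let's trace through this code step by step.

Initialize: sum_val = 0
Entering loop: for n in range(6):

After execution: sum_val = 15
15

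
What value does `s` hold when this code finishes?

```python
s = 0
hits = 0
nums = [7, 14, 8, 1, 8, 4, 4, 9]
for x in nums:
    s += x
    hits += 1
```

Let's trace through this code step by step.

Initialize: s = 0
Initialize: hits = 0
Initialize: nums = [7, 14, 8, 1, 8, 4, 4, 9]
Entering loop: for x in nums:

After execution: s = 55
55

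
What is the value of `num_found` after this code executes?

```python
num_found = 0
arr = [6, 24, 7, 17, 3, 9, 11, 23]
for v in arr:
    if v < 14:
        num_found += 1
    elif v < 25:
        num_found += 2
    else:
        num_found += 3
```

Let's trace through this code step by step.

Initialize: num_found = 0
Initialize: arr = [6, 24, 7, 17, 3, 9, 11, 23]
Entering loop: for v in arr:

After execution: num_found = 11
11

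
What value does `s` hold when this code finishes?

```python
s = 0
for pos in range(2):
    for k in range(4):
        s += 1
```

Let's trace through this code step by step.

Initialize: s = 0
Entering loop: for pos in range(2):

After execution: s = 8
8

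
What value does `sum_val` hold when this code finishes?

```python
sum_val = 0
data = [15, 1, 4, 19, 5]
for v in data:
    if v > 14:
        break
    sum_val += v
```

Let's trace through this code step by step.

Initialize: sum_val = 0
Initialize: data = [15, 1, 4, 19, 5]
Entering loop: for v in data:

After execution: sum_val = 0
0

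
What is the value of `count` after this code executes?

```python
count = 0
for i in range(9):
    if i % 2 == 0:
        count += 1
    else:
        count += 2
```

Let's trace through this code step by step.

Initialize: count = 0
Entering loop: for i in range(9):

After execution: count = 13
13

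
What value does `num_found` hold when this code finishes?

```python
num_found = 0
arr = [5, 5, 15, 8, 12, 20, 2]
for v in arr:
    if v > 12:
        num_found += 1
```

Let's trace through this code step by step.

Initialize: num_found = 0
Initialize: arr = [5, 5, 15, 8, 12, 20, 2]
Entering loop: for v in arr:

After execution: num_found = 2
2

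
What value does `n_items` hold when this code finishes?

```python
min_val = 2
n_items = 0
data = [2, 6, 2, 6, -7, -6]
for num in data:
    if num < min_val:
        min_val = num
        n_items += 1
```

Let's trace through this code step by step.

Initialize: min_val = 2
Initialize: n_items = 0
Initialize: data = [2, 6, 2, 6, -7, -6]
Entering loop: for num in data:

After execution: n_items = 1
1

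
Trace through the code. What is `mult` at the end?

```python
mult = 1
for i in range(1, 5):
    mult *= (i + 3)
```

Let's trace through this code step by step.

Initialize: mult = 1
Entering loop: for i in range(1, 5):

After execution: mult = 840
840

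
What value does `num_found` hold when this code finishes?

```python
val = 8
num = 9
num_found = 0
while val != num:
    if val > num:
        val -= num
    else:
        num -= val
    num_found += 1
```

Let's trace through this code step by step.

Initialize: val = 8
Initialize: num = 9
Initialize: num_found = 0
Entering loop: while val != num:

After execution: num_found = 8
8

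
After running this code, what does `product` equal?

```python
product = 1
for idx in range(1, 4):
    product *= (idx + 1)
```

Let's trace through this code step by step.

Initialize: product = 1
Entering loop: for idx in range(1, 4):

After execution: product = 24
24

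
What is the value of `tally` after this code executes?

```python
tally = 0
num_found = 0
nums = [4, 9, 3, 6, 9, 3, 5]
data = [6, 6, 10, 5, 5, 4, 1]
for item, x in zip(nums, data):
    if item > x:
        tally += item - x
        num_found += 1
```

Let's trace through this code step by step.

Initialize: tally = 0
Initialize: num_found = 0
Initialize: nums = [4, 9, 3, 6, 9, 3, 5]
Initialize: data = [6, 6, 10, 5, 5, 4, 1]
Entering loop: for item, x in zip(nums, data):

After execution: tally = 12
12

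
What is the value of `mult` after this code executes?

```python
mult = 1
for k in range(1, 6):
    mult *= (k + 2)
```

Let's trace through this code step by step.

Initialize: mult = 1
Entering loop: for k in range(1, 6):

After execution: mult = 2520
2520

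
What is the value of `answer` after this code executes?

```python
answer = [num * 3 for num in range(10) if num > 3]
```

Let's trace through this code step by step.

Initialize: answer = [num * 3 for num in range(10) if num > 3]

After execution: answer = [12, 15, 18, 21, 24, 27]
[12, 15, 18, 21, 24, 27]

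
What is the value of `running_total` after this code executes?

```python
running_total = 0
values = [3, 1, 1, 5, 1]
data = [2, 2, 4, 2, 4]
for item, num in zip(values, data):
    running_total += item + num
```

Let's trace through this code step by step.

Initialize: running_total = 0
Initialize: values = [3, 1, 1, 5, 1]
Initialize: data = [2, 2, 4, 2, 4]
Entering loop: for item, num in zip(values, data):

After execution: running_total = 25
25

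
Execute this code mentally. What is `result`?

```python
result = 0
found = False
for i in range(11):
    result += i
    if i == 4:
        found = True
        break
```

Let's trace through this code step by step.

Initialize: result = 0
Initialize: found = False
Entering loop: for i in range(11):

After execution: result = 10
10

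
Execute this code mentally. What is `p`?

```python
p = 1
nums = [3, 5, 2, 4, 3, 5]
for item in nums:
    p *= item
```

Let's trace through this code step by step.

Initialize: p = 1
Initialize: nums = [3, 5, 2, 4, 3, 5]
Entering loop: for item in nums:

After execution: p = 1800
1800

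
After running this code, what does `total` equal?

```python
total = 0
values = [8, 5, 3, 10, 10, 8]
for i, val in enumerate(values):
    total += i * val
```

Let's trace through this code step by step.

Initialize: total = 0
Initialize: values = [8, 5, 3, 10, 10, 8]
Entering loop: for i, val in enumerate(values):

After execution: total = 121
121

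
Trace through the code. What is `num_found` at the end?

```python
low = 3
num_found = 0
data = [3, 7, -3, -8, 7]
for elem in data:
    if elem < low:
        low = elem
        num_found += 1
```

Let's trace through this code step by step.

Initialize: low = 3
Initialize: num_found = 0
Initialize: data = [3, 7, -3, -8, 7]
Entering loop: for elem in data:

After execution: num_found = 2
2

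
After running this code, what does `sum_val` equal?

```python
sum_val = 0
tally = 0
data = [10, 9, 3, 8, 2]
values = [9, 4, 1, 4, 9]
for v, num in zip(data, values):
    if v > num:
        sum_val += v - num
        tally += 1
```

Let's trace through this code step by step.

Initialize: sum_val = 0
Initialize: tally = 0
Initialize: data = [10, 9, 3, 8, 2]
Initialize: values = [9, 4, 1, 4, 9]
Entering loop: for v, num in zip(data, values):

After execution: sum_val = 12
12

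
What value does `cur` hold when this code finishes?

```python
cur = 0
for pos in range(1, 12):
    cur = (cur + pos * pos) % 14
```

Let's trace through this code step by step.

Initialize: cur = 0
Entering loop: for pos in range(1, 12):

After execution: cur = 2
2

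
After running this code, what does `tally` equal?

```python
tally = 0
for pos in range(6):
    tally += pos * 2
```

Let's trace through this code step by step.

Initialize: tally = 0
Entering loop: for pos in range(6):

After execution: tally = 30
30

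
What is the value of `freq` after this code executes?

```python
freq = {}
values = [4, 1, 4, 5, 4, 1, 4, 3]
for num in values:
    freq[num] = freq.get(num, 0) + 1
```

Let's trace through this code step by step.

Initialize: freq = {}
Initialize: values = [4, 1, 4, 5, 4, 1, 4, 3]
Entering loop: for num in values:

After execution: freq = {4: 4, 1: 2, 5: 1, 3: 1}
{4: 4, 1: 2, 5: 1, 3: 1}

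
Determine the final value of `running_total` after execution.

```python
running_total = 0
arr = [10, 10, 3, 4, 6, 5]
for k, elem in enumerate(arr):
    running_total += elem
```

Let's trace through this code step by step.

Initialize: running_total = 0
Initialize: arr = [10, 10, 3, 4, 6, 5]
Entering loop: for k, elem in enumerate(arr):

After execution: running_total = 38
38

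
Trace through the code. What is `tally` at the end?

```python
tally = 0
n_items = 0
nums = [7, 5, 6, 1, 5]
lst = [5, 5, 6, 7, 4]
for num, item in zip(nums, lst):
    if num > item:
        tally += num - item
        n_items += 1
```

Let's trace through this code step by step.

Initialize: tally = 0
Initialize: n_items = 0
Initialize: nums = [7, 5, 6, 1, 5]
Initialize: lst = [5, 5, 6, 7, 4]
Entering loop: for num, item in zip(nums, lst):

After execution: tally = 3
3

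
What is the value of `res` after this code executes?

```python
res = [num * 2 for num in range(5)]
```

Let's trace through this code step by step.

Initialize: res = [num * 2 for num in range(5)]

After execution: res = [0, 2, 4, 6, 8]
[0, 2, 4, 6, 8]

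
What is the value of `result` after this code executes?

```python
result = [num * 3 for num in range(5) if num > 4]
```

Let's trace through this code step by step.

Initialize: result = [num * 3 for num in range(5) if num > 4]

After execution: result = []
[]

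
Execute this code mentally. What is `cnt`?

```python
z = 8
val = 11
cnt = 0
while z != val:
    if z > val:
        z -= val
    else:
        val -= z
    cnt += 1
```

Let's trace through this code step by step.

Initialize: z = 8
Initialize: val = 11
Initialize: cnt = 0
Entering loop: while z != val:

After execution: cnt = 5
5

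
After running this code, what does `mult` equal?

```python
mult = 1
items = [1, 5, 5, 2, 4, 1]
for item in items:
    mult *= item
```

Let's trace through this code step by step.

Initialize: mult = 1
Initialize: items = [1, 5, 5, 2, 4, 1]
Entering loop: for item in items:

After execution: mult = 200
200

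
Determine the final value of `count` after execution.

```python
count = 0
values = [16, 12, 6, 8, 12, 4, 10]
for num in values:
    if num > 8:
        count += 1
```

Let's trace through this code step by step.

Initialize: count = 0
Initialize: values = [16, 12, 6, 8, 12, 4, 10]
Entering loop: for num in values:

After execution: count = 4
4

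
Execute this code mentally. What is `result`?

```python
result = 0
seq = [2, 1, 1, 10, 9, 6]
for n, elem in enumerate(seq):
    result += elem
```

Let's trace through this code step by step.

Initialize: result = 0
Initialize: seq = [2, 1, 1, 10, 9, 6]
Entering loop: for n, elem in enumerate(seq):

After execution: result = 29
29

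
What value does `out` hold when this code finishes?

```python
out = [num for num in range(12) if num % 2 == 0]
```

Let's trace through this code step by step.

Initialize: out = [num for num in range(12) if num % 2 == 0]

After execution: out = [0, 2, 4, 6, 8, 10]
[0, 2, 4, 6, 8, 10]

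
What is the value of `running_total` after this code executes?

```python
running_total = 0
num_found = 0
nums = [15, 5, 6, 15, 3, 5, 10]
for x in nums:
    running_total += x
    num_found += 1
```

Let's trace through this code step by step.

Initialize: running_total = 0
Initialize: num_found = 0
Initialize: nums = [15, 5, 6, 15, 3, 5, 10]
Entering loop: for x in nums:

After execution: running_total = 59
59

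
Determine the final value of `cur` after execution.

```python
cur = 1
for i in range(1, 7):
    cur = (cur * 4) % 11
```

Let's trace through this code step by step.

Initialize: cur = 1
Entering loop: for i in range(1, 7):

After execution: cur = 4
4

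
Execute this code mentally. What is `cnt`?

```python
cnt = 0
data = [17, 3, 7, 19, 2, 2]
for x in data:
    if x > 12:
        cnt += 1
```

Let's trace through this code step by step.

Initialize: cnt = 0
Initialize: data = [17, 3, 7, 19, 2, 2]
Entering loop: for x in data:

After execution: cnt = 2
2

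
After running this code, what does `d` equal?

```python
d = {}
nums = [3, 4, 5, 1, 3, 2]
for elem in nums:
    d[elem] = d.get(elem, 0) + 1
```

Let's trace through this code step by step.

Initialize: d = {}
Initialize: nums = [3, 4, 5, 1, 3, 2]
Entering loop: for elem in nums:

After execution: d = {3: 2, 4: 1, 5: 1, 1: 1, 2: 1}
{3: 2, 4: 1, 5: 1, 1: 1, 2: 1}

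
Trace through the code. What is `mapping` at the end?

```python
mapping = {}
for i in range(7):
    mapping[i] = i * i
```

Let's trace through this code step by step.

Initialize: mapping = {}
Entering loop: for i in range(7):

After execution: mapping = {0: 0, 1: 1, 2: 4, 3: 9, 4: 16, 5: 25, 6: 36}
{0: 0, 1: 1, 2: 4, 3: 9, 4: 16, 5: 25, 6: 36}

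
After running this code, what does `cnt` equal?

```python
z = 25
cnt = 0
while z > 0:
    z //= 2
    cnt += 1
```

Let's trace through this code step by step.

Initialize: z = 25
Initialize: cnt = 0
Entering loop: while z > 0:

After execution: cnt = 5
5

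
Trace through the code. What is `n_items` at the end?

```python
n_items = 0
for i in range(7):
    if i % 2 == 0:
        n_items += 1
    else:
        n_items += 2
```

Let's trace through this code step by step.

Initialize: n_items = 0
Entering loop: for i in range(7):

After execution: n_items = 10
10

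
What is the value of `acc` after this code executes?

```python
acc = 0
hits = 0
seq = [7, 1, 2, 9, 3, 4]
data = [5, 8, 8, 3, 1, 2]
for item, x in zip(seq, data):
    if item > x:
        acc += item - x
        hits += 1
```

Let's trace through this code step by step.

Initialize: acc = 0
Initialize: hits = 0
Initialize: seq = [7, 1, 2, 9, 3, 4]
Initialize: data = [5, 8, 8, 3, 1, 2]
Entering loop: for item, x in zip(seq, data):

After execution: acc = 12
12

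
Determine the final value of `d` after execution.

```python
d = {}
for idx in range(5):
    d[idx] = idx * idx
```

Let's trace through this code step by step.

Initialize: d = {}
Entering loop: for idx in range(5):

After execution: d = {0: 0, 1: 1, 2: 4, 3: 9, 4: 16}
{0: 0, 1: 1, 2: 4, 3: 9, 4: 16}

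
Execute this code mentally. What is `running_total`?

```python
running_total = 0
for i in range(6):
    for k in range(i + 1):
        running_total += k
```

Let's trace through this code step by step.

Initialize: running_total = 0
Entering loop: for i in range(6):

After execution: running_total = 35
35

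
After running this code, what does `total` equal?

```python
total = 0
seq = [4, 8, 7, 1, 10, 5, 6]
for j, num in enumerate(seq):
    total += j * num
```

Let's trace through this code step by step.

Initialize: total = 0
Initialize: seq = [4, 8, 7, 1, 10, 5, 6]
Entering loop: for j, num in enumerate(seq):

After execution: total = 126
126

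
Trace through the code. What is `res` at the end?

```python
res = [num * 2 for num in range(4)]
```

Let's trace through this code step by step.

Initialize: res = [num * 2 for num in range(4)]

After execution: res = [0, 2, 4, 6]
[0, 2, 4, 6]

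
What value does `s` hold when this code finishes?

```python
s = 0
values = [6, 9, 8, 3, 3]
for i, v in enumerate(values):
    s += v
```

Let's trace through this code step by step.

Initialize: s = 0
Initialize: values = [6, 9, 8, 3, 3]
Entering loop: for i, v in enumerate(values):

After execution: s = 29
29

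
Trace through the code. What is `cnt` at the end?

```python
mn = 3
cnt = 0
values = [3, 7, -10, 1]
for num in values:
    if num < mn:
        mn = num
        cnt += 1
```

Let's trace through this code step by step.

Initialize: mn = 3
Initialize: cnt = 0
Initialize: values = [3, 7, -10, 1]
Entering loop: for num in values:

After execution: cnt = 1
1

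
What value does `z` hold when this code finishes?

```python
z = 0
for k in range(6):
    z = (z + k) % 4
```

Let's trace through this code step by step.

Initialize: z = 0
Entering loop: for k in range(6):

After execution: z = 3
3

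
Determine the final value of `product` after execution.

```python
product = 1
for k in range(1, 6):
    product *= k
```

Let's trace through this code step by step.

Initialize: product = 1
Entering loop: for k in range(1, 6):

After execution: product = 120
120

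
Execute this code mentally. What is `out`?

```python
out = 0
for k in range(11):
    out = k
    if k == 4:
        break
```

Let's trace through this code step by step.

Initialize: out = 0
Entering loop: for k in range(11):

After execution: out = 4
4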